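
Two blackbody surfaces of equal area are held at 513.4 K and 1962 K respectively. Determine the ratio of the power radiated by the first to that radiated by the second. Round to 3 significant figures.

P₁/P₂ ≈ 4.69×10⁻³

With equal areas, P₁/P₂ = (T₁/T₂)⁴ = (513.4/1962)⁴ = 4.69×10⁻³.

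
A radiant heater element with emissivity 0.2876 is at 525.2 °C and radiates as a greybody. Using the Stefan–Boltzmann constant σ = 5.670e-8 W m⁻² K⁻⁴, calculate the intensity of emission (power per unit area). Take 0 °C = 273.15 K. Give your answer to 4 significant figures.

T = 525.2 °C + 273.15 = 798.35 K.
Stefan–Boltzmann: I = εσT⁴ = 0.2876 × 5.670×10⁻⁸ × (798.35)⁴ = 6624 W/m².

I ≈ 6624 W/m²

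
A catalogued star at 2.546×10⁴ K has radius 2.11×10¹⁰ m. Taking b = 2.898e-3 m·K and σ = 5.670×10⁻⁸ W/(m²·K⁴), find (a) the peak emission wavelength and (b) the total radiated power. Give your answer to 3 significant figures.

(a) λ_max = b/T = 2.898×10⁻³/2.546×10⁴ = 1.138×10⁻⁷ m = 114 nm.
Surface area A = 4πR² = 4π(2.11×10¹⁰ m)² = 5.59467×10²¹ m².
(b) P = σAT⁴ = 5.670×10⁻⁸×5.59467×10²¹×(2.546×10⁴)⁴ = 1.33×10³² W.

λ_max ≈ 114 nm; P ≈ 1.33×10³² W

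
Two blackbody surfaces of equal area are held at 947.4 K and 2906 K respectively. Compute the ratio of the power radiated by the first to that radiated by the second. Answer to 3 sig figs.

P₁/P₂ ≈ 0.0113

With equal areas, P₁/P₂ = (T₁/T₂)⁴ = (947.4/2906)⁴ = 0.0113.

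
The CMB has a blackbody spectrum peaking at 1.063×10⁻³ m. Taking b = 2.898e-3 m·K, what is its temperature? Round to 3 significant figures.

Wien's law gives T = b/λ_max = (2.898×10⁻³ m·K)/(1.063×10⁻³ m) = 2.73 K.

T ≈ 2.73 K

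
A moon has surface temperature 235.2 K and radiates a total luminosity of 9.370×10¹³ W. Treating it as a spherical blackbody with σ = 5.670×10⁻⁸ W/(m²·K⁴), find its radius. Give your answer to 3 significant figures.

R ≈ 2.07×10⁵ m

L = 4πR²σT⁴ ⇒ R = √(L/(4πσT⁴)).
σT⁴ = 173.513 W/m², so R = √(9.370×10¹³/(4π×173.513)) = 2.07×10⁵ m.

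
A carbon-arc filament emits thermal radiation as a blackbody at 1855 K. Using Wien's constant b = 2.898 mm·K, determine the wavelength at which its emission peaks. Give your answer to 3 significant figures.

Wien's displacement law: λ_max = b/T = (2.898×10⁻³ m·K)/(1855 K) = 1.562×10⁻⁶ m.
That is 1.56 μm, in the infrared range.

λ_max ≈ 1.56 μm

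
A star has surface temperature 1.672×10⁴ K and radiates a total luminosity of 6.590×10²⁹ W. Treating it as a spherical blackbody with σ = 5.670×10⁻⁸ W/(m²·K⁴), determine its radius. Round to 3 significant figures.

R ≈ 3.44×10⁹ m

L = 4πR²σT⁴ ⇒ R = √(L/(4πσT⁴)).
σT⁴ = 4.43127×10⁹ W/m², so R = √(6.590×10²⁹/(4π×4.43127×10⁹)) = 3.44×10⁹ m.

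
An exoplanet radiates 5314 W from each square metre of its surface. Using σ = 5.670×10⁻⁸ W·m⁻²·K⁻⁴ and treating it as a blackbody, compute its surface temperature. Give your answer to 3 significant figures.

T ≈ 553 K

I = σT⁴, so T = (I/σ)^(1/4) = (5314/(5.670×10⁻⁸))^(1/4) = 553 K.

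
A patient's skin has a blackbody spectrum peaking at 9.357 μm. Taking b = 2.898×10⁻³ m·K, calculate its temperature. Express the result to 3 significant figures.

Wien's law gives T = b/λ_max = (2.898×10⁻³ m·K)/(9.357×10⁻⁶ m) = 310 K.

T ≈ 310 K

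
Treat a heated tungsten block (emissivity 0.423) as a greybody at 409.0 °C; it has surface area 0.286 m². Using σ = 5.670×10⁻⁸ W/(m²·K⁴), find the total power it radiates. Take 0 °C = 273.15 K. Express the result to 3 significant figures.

P ≈ 1.49×10³ W

T = 409.0 °C + 273.15 = 682.15 K.
Area A = 0.286 m².
P = εσAT⁴ = 0.423 × 5.670×10⁻⁸ × 0.286 × (682.15)⁴ = 1.49×10³ W.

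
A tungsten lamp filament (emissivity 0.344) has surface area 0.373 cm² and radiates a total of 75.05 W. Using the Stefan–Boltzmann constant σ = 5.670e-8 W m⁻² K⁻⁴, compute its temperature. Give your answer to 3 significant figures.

T ≈ 3.19×10³ K

Area A = 0.373 cm² = 3.73×10⁻⁵ m².
P = εσAT⁴ ⇒ T = (P/(εσA))^(1/4) = (75.05/(0.344×5.670×10⁻⁸×3.73×10⁻⁵))^(1/4) = 3.19×10³ K.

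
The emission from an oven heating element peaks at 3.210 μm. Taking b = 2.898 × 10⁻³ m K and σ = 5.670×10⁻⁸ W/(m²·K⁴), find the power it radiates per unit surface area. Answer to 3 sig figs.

Wien's law: T = b/λ_max = 2.898×10⁻³/3.210×10⁻⁶ = 902.804 K.
Then I = σT⁴ = 5.670×10⁻⁸×(902.804)⁴ = 3.77×10⁴ W/m².

I ≈ 3.77×10⁴ W/m²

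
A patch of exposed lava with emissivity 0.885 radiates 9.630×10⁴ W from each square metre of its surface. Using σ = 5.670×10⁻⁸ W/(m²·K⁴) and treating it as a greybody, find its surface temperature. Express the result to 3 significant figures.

I = εσT⁴, so T = (I/εσ)^(1/4) = (9.630×10⁴/(0.885×5.670×10⁻⁸))^(1/4) = 1.18×10³ K.

T ≈ 1.18×10³ K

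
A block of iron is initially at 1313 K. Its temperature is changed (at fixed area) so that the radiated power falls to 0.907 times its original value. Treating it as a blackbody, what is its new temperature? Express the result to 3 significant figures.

P ∝ T⁴, so T₂/T₁ = (P₂/P₁)^(1/4) = (0.907)^(1/4) = 0.975892.
T₂ = 1313 × 0.975892 = 1.28×10³ K.

T₂ ≈ 1.28×10³ K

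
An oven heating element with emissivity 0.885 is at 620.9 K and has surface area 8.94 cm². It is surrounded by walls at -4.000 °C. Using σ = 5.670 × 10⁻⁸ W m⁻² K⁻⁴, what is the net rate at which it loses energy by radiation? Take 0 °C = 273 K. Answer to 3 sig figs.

Net loss ≈ 6.43 W

Surroundings: T = -4.000 °C + 273 = 269.000 K.
Area A = 8.94 cm² = 8.94×10⁻⁴ m².
Net radiated power P_net = εσA(T⁴ − T₀⁴) = 0.885×5.670×10⁻⁸×8.94×10⁻⁴×(620.9⁴ − 269.000⁴).
T⁴ − T₀⁴ = 1.48623×10¹¹ − 5.23611×10⁹ = 1.43387×10¹¹ K⁴, so P_net = 6.43 W.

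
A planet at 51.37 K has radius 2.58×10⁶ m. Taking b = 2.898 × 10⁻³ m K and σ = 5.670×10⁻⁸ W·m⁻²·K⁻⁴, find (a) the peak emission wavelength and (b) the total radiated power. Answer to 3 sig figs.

(a) λ_max = b/T = 2.898×10⁻³/51.37 = 5.641×10⁻⁵ m = 56.4 μm.
Surface area A = 4πR² = 4π(2.58×10⁶ m)² = 8.36468×10¹³ m².
(b) P = σAT⁴ = 5.670×10⁻⁸×8.36468×10¹³×(51.37)⁴ = 3.30×10¹³ W.

λ_max ≈ 56.4 μm; P ≈ 3.30×10¹³ W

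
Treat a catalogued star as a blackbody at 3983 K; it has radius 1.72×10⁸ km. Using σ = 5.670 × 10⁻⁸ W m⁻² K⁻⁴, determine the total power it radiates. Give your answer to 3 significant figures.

Surface area A = 4πR² = 4π(1.72×10¹¹ m)² = 3.71764×10²³ m².
P = σAT⁴ = 5.670×10⁻⁸ × 3.71764×10²³ × (3983)⁴ = 5.31×10³⁰ W.

P ≈ 5.31×10³⁰ W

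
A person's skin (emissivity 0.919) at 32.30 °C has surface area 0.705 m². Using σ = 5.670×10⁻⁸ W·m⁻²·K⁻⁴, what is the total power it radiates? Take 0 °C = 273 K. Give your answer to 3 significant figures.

P ≈ 319 W

T = 32.30 °C + 273 = 305.30 K.
Area A = 0.705 m².
P = εσAT⁴ = 0.919 × 5.670×10⁻⁸ × 0.705 × (305.30)⁴ = 319 W.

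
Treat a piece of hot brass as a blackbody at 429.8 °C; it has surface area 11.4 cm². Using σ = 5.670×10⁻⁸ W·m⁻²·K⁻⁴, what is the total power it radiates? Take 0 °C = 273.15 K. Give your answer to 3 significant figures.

T = 429.8 °C + 273.15 = 702.95 K.
Area A = 11.4 cm² = 1.14×10⁻³ m².
P = σAT⁴ = 5.670×10⁻⁸ × 1.14×10⁻³ × (702.95)⁴ = 15.8 W.

P ≈ 15.8 W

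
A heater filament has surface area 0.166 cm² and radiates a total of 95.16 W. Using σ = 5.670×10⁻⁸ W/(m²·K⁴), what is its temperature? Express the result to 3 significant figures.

Area A = 0.166 cm² = 1.66×10⁻⁵ m².
P = σAT⁴ ⇒ T = (P/(σA))^(1/4) = (95.16/(5.670×10⁻⁸×1.66×10⁻⁵))^(1/4) = 3.17×10³ K.

T ≈ 3.17×10³ K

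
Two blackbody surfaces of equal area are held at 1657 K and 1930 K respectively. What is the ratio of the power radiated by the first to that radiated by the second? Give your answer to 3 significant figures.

With equal areas, P₁/P₂ = (T₁/T₂)⁴ = (1657/1930)⁴ = 0.543.

P₁/P₂ ≈ 0.543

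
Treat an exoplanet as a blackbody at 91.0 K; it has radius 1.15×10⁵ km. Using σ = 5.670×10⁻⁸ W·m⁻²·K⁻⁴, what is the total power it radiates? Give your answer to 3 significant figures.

P ≈ 6.46×10¹⁷ W

Surface area A = 4πR² = 4π(1.15×10⁸ m)² = 1.66190×10¹⁷ m².
P = σAT⁴ = 5.670×10⁻⁸ × 1.66190×10¹⁷ × (91.0)⁴ = 6.46×10¹⁷ W.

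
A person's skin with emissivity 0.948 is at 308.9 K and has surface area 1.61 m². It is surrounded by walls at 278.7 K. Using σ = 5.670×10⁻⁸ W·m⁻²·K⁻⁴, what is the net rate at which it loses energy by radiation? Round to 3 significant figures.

Area A = 1.61 m².
Net radiated power P_net = εσA(T⁴ − T₀⁴) = 0.948×5.670×10⁻⁸×1.61×(308.9⁴ − 278.7⁴).
T⁴ − T₀⁴ = 9.10483×10⁹ − 6.03320×10⁹ = 3.07163×10⁹ K⁴, so P_net = 266 W.

Net loss ≈ 266 W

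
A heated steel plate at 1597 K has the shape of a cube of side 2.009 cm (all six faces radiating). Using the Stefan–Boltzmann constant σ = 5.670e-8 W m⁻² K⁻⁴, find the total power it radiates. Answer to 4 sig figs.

P ≈ 893.1 W

Area A = 6s² = 6×(0.02009 m)² = 2.42165×10⁻³ m².
P = σAT⁴ = 5.670×10⁻⁸ × 2.42165×10⁻³ × (1597)⁴ = 893.1 W.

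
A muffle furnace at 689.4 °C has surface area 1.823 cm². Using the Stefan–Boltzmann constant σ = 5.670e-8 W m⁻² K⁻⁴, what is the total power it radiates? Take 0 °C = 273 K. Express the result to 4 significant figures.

P ≈ 8.867 W

T = 689.4 °C + 273 = 962.4 K.
Area A = 1.823 cm² = 1.823×10⁻⁴ m².
P = σAT⁴ = 5.670×10⁻⁸ × 1.823×10⁻⁴ × (962.4)⁴ = 8.867 W.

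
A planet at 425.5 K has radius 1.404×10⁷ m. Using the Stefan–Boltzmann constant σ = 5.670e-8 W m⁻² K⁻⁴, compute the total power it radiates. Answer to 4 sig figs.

Surface area A = 4πR² = 4π(1.404×10⁷ m)² = 2.47710×10¹⁵ m².
P = σAT⁴ = 5.670×10⁻⁸ × 2.47710×10¹⁵ × (425.5)⁴ = 4.604×10¹⁸ W.

P ≈ 4.604×10¹⁸ W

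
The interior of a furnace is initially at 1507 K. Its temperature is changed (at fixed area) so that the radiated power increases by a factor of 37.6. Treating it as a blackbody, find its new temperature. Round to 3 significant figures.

P ∝ T⁴, so T₂/T₁ = (P₂/P₁)^(1/4) = (37.6)^(1/4) = 2.47626.
T₂ = 1507 × 2.47626 = 3.73×10³ K.

T₂ ≈ 3.73×10³ K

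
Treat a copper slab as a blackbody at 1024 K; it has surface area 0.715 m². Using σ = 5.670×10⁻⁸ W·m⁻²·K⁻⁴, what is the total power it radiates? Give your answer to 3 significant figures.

Area A = 0.715 m².
P = σAT⁴ = 5.670×10⁻⁸ × 0.715 × (1024)⁴ = 4.46×10⁴ W.

P ≈ 4.46×10⁴ W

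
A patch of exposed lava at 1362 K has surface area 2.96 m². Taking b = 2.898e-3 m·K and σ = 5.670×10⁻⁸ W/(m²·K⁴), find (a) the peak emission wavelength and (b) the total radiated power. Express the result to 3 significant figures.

(a) λ_max = b/T = 2.898×10⁻³/1362 = 2.128×10⁻⁶ m = 2.13×10³ nm.
Area A = 2.96 m².
(b) P = σAT⁴ = 5.670×10⁻⁸×2.96×(1362)⁴ = 5.78×10⁵ W.

λ_max ≈ 2.13×10³ nm; P ≈ 5.78×10⁵ W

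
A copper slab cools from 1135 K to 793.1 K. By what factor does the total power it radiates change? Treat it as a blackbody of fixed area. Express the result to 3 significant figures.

P₂/P₁ ≈ 0.238

P ∝ T⁴, so P₂/P₁ = (T₂/T₁)⁴ = (793.1/1135)⁴ = (0.698767)⁴ = 0.238.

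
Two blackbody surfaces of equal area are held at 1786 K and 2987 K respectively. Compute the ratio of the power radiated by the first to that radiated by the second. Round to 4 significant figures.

With equal areas, P₁/P₂ = (T₁/T₂)⁴ = (1786/2987)⁴ = 0.1278.

P₁/P₂ ≈ 0.1278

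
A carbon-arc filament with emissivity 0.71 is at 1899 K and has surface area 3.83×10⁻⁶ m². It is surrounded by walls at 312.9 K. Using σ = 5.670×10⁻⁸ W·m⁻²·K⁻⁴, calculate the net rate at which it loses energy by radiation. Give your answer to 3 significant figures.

Area A = 3.83×10⁻⁶ m².
Net radiated power P_net = εσA(T⁴ − T₀⁴) = 0.71×5.670×10⁻⁸×3.83×10⁻⁶×(1899⁴ − 312.9⁴).
T⁴ − T₀⁴ = 1.30047×10¹³ − 9.58567×10⁹ = 1.29951×10¹³ K⁴, so P_net = 2.00 W.

Net loss ≈ 2.00 W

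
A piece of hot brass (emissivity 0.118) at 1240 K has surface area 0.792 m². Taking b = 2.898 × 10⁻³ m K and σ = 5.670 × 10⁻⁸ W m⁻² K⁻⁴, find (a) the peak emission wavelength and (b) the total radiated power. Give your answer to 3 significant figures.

(a) λ_max = b/T = 2.898×10⁻³/1240 = 2.337×10⁻⁶ m = 2.34 μm.
Area A = 0.792 m².
(b) P = εσAT⁴ = 0.118×5.670×10⁻⁸×0.792×(1240)⁴ = 1.25×10⁴ W.

λ_max ≈ 2.34 μm; P ≈ 1.25×10⁴ W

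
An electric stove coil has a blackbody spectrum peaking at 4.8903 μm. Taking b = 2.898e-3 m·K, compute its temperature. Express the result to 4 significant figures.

T ≈ 592.6 K

Wien's law gives T = b/λ_max = (2.898×10⁻³ m·K)/(4.8903×10⁻⁶ m) = 592.6 K.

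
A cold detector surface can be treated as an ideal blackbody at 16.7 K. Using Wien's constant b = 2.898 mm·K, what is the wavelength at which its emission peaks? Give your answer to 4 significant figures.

λ_max ≈ 0.1735 mm

Wien's displacement law: λ_max = b/T = (2.898×10⁻³ m·K)/(16.7 K) = 1.7353×10⁻⁴ m.
That is 0.1735 mm, in the infrared range.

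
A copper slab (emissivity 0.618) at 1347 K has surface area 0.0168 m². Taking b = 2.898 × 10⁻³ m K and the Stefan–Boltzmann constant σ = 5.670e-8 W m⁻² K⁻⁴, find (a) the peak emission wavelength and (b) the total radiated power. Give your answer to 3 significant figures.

λ_max ≈ 2.15 μm; P ≈ 1.94×10³ W

(a) λ_max = b/T = 2.898×10⁻³/1347 = 2.151×10⁻⁶ m = 2.15 μm.
Area A = 0.0168 m².
(b) P = εσAT⁴ = 0.618×5.670×10⁻⁸×0.0168×(1347)⁴ = 1.94×10³ W.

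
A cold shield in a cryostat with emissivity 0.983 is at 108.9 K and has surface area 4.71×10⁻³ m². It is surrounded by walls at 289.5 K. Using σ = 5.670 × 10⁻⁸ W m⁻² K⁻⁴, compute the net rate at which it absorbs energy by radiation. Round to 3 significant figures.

Area A = 4.71×10⁻³ m².
Net radiated power P_net = εσA(T⁴ − T₀⁴) = 0.983×5.670×10⁻⁸×4.71×10⁻³×(108.9⁴ − 289.5⁴).
T⁴ − T₀⁴ = 1.40641×10⁸ − 7.02416×10⁹ = -6.88352×10⁹ K⁴, so P_net = -1.81 W — negative, meaning a net gain of 1.81 W.

Net gain ≈ 1.81 W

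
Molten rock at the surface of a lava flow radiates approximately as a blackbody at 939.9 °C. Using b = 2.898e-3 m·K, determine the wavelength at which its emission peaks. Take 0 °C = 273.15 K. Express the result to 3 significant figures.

T = 939.9 °C + 273.15 = 1213.05 K.
Wien's displacement law: λ_max = b/T = (2.898×10⁻³ m·K)/(1213.05 K) = 2.389×10⁻⁶ m.
That is 2.39 μm, in the infrared range.

λ_max ≈ 2.39 μm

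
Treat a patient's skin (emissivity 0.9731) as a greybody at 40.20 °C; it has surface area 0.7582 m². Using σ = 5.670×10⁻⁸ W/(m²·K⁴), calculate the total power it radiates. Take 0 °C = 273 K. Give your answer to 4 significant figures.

T = 40.20 °C + 273 = 313.20 K.
Area A = 0.7582 m².
P = εσAT⁴ = 0.9731 × 5.670×10⁻⁸ × 0.7582 × (313.20)⁴ = 402.5 W.

P ≈ 402.5 W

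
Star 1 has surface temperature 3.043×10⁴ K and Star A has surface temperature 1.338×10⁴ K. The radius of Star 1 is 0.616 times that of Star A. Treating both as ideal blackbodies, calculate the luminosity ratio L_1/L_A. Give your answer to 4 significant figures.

L_1/L_A ≈ 10.15

L ∝ R²T⁴, so L_1/L_A = (R_1/R_A)²(T_1/T_A)⁴ = (0.616)² × (3.043×10⁴/1.338×10⁴)⁴ = 0.379456 × 26.7537 = 10.15.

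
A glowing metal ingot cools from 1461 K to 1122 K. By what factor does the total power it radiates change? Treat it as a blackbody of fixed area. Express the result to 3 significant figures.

P₂/P₁ ≈ 0.348

P ∝ T⁴, so P₂/P₁ = (T₂/T₁)⁴ = (1122/1461)⁴ = (0.767967)⁴ = 0.348.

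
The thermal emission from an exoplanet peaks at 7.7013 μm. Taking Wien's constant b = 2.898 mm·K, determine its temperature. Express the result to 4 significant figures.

T ≈ 376.3 K

Wien's law gives T = b/λ_max = (2.898×10⁻³ m·K)/(7.7013×10⁻⁶ m) = 376.3 K.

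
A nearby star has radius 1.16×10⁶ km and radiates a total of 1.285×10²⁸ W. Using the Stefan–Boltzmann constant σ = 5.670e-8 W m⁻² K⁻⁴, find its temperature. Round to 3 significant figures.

Surface area A = 4πR² = 4π(1.16×10⁹ m)² = 1.69093×10¹⁹ m².
P = σAT⁴ ⇒ T = (P/(σA))^(1/4) = (1.285×10²⁸/(5.670×10⁻⁸×1.69093×10¹⁹))^(1/4) = 1.08×10⁴ K.

T ≈ 1.08×10⁴ K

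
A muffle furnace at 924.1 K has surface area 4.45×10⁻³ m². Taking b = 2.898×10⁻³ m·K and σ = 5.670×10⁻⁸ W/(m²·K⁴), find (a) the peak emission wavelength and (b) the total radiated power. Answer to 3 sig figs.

(a) λ_max = b/T = 2.898×10⁻³/924.1 = 3.136×10⁻⁶ m = 3.14 μm.
Area A = 4.45×10⁻³ m².
(b) P = σAT⁴ = 5.670×10⁻⁸×4.45×10⁻³×(924.1)⁴ = 184 W.

λ_max ≈ 3.14 μm; P ≈ 184 W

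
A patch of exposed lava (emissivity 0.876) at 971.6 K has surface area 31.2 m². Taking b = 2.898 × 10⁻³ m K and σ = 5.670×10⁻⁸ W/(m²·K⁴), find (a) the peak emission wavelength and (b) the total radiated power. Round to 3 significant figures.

(a) λ_max = b/T = 2.898×10⁻³/971.6 = 2.983×10⁻⁶ m = 2.98×10³ nm.
Area A = 31.2 m².
(b) P = εσAT⁴ = 0.876×5.670×10⁻⁸×31.2×(971.6)⁴ = 1.38×10⁶ W.

λ_max ≈ 2.98×10³ nm; P ≈ 1.38×10⁶ W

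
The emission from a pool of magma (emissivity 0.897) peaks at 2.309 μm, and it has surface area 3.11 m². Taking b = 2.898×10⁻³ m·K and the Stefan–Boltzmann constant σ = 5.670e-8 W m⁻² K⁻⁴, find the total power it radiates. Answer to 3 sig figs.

Wien's law: T = b/λ_max = 2.898×10⁻³/2.309×10⁻⁶ = 1255.09 K.
Area A = 3.11 m².
Then P = εσAT⁴ = 0.897×5.670×10⁻⁸×3.11×(1255.09)⁴ = 3.92×10⁵ W.

P ≈ 3.92×10⁵ W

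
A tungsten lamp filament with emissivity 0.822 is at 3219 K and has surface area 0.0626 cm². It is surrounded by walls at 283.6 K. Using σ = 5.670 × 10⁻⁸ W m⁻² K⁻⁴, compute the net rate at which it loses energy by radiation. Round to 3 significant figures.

Area A = 0.0626 cm² = 6.26×10⁻⁶ m².
Net radiated power P_net = εσA(T⁴ − T₀⁴) = 0.822×5.670×10⁻⁸×6.26×10⁻⁶×(3219⁴ − 283.6⁴).
T⁴ − T₀⁴ = 1.07370×10¹⁴ − 6.46882×10⁹ = 1.07364×10¹⁴ K⁴, so P_net = 31.3 W.

Net loss ≈ 31.3 W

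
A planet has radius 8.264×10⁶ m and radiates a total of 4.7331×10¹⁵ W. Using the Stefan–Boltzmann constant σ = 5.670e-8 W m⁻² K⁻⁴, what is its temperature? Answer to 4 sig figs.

Surface area A = 4πR² = 4π(8.264×10⁶ m)² = 8.58204×10¹⁴ m².
P = σAT⁴ ⇒ T = (P/(σA))^(1/4) = (4.7331×10¹⁵/(5.670×10⁻⁸×8.58204×10¹⁴))^(1/4) = 99.31 K.

T ≈ 99.31 K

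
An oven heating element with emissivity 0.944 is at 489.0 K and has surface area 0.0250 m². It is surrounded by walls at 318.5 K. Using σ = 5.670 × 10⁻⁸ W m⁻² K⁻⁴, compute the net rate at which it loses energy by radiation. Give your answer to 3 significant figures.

Area A = 0.0250 m².
Net radiated power P_net = εσA(T⁴ − T₀⁴) = 0.944×5.670×10⁻⁸×0.0250×(489.0⁴ − 318.5⁴).
T⁴ − T₀⁴ = 5.71789×10¹⁰ − 1.02905×10¹⁰ = 4.68884×10¹⁰ K⁴, so P_net = 62.7 W.

Net loss ≈ 62.7 W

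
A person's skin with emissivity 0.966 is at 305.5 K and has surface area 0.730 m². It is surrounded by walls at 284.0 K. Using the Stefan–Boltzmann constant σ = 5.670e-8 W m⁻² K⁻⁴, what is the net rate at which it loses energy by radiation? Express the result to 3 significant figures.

Area A = 0.730 m².
Net radiated power P_net = εσA(T⁴ − T₀⁴) = 0.966×5.670×10⁻⁸×0.730×(305.5⁴ − 284.0⁴).
T⁴ − T₀⁴ = 8.71054×10⁹ − 6.50539×10⁹ = 2.20515×10⁹ K⁴, so P_net = 88.2 W.

Net loss ≈ 88.2 W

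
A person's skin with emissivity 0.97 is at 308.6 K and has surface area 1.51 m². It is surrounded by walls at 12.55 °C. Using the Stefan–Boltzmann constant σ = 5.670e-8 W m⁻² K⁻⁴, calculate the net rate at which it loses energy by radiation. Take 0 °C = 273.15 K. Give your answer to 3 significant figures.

Net loss ≈ 200 W

Surroundings: T = 12.55 °C + 273.15 = 285.70 K.
Area A = 1.51 m².
Net radiated power P_net = εσA(T⁴ − T₀⁴) = 0.97×5.670×10⁻⁸×1.51×(308.6⁴ − 285.70⁴).
T⁴ − T₀⁴ = 9.06951×10⁹ − 6.66256×10⁹ = 2.40695×10⁹ K⁴, so P_net = 200 W.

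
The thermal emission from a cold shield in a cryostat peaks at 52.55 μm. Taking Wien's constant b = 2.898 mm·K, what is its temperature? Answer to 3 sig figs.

T ≈ 55.1 K

Wien's law gives T = b/λ_max = (2.898×10⁻³ m·K)/(5.255×10⁻⁵ m) = 55.1 K.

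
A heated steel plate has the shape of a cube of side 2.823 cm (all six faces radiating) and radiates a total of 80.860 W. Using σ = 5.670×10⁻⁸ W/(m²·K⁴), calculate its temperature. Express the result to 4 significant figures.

Area A = 6s² = 6×(0.02823 m)² = 4.7816×10⁻³ m².
P = σAT⁴ ⇒ T = (P/(σA))^(1/4) = (80.860/(5.670×10⁻⁸×4.7816×10⁻³))^(1/4) = 739.0 K.

T ≈ 739.0 K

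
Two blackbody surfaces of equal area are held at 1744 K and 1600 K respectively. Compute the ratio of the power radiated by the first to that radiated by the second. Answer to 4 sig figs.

With equal areas, P₁/P₂ = (T₁/T₂)⁴ = (1744/1600)⁴ = 1.412.

P₁/P₂ ≈ 1.412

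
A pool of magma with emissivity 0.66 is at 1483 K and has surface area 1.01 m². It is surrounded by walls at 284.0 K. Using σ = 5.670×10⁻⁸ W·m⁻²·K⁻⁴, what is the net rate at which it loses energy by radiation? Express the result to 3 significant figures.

Net loss ≈ 1.83×10⁵ W

Area A = 1.01 m².
Net radiated power P_net = εσA(T⁴ − T₀⁴) = 0.66×5.670×10⁻⁸×1.01×(1483⁴ − 284.0⁴).
T⁴ − T₀⁴ = 4.83687×10¹² − 6.50539×10⁹ = 4.83036×10¹² K⁴, so P_net = 1.83×10⁵ W.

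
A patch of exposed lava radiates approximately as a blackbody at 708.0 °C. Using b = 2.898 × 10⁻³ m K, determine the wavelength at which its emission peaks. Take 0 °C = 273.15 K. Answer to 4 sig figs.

T = 708.0 °C + 273.15 = 981.15 K.
Wien's displacement law: λ_max = b/T = (2.898×10⁻³ m·K)/(981.15 K) = 2.9537×10⁻⁶ m.
That is 2954 nm, in the infrared range.

λ_max ≈ 2954 nm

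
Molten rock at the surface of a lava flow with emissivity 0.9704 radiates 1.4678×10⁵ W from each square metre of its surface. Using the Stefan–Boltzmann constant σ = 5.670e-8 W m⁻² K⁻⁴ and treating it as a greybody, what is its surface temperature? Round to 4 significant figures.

T ≈ 1278 K

I = εσT⁴, so T = (I/εσ)^(1/4) = (1.4678×10⁵/(0.9704×5.670×10⁻⁸))^(1/4) = 1278 K.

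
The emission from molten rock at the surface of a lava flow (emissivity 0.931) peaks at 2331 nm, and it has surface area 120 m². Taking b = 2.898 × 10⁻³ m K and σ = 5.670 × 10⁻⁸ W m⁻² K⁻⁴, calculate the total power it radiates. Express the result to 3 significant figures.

P ≈ 1.51×10⁷ W

Wien's law: T = b/λ_max = 2.898×10⁻³/2.331×10⁻⁶ = 1243.24 K.
Area A = 120 m².
Then P = εσAT⁴ = 0.931×5.670×10⁻⁸×120×(1243.24)⁴ = 1.51×10⁷ W.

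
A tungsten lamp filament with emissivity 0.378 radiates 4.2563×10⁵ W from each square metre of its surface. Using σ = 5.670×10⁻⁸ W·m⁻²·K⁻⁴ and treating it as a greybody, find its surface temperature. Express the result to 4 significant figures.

I = εσT⁴, so T = (I/εσ)^(1/4) = (4.2563×10⁵/(0.378×5.670×10⁻⁸))^(1/4) = 2111 K.

T ≈ 2111 K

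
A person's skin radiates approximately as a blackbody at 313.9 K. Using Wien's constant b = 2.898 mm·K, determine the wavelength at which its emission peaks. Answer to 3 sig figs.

λ_max ≈ 9.23 μm

Wien's displacement law: λ_max = b/T = (2.898×10⁻³ m·K)/(313.9 K) = 9.232×10⁻⁶ m.
That is 9.23 μm, in the infrared range.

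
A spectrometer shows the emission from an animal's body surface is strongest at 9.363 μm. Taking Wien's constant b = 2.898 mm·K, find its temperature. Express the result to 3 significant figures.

Wien's law gives T = b/λ_max = (2.898×10⁻³ m·K)/(9.363×10⁻⁶ m) = 310 K.

T ≈ 310 K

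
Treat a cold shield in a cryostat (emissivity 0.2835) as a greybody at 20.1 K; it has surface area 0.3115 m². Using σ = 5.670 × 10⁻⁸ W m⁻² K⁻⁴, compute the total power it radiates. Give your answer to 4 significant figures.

Area A = 0.3115 m².
P = εσAT⁴ = 0.2835 × 5.670×10⁻⁸ × 0.3115 × (20.1)⁴ = 8.173×10⁻⁴ W.

P ≈ 8.173×10⁻⁴ W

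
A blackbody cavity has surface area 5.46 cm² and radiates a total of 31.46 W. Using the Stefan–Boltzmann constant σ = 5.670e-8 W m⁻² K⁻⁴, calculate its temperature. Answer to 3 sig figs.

Area A = 5.46 cm² = 5.46×10⁻⁴ m².
P = σAT⁴ ⇒ T = (P/(σA))^(1/4) = (31.46/(5.670×10⁻⁸×5.46×10⁻⁴))^(1/4) = 1.00×10³ K.

T ≈ 1.00×10³ K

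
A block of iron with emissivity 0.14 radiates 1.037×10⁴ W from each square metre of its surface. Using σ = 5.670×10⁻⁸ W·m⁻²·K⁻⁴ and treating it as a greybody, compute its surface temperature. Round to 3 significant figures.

I = εσT⁴, so T = (I/εσ)^(1/4) = (1.037×10⁴/(0.14×5.670×10⁻⁸))^(1/4) = 1.07×10³ K.

T ≈ 1.07×10³ K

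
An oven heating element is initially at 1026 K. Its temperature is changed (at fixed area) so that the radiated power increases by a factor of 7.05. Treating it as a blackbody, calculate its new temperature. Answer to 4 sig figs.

T₂ ≈ 1672 K

P ∝ T⁴, so T₂/T₁ = (P₂/P₁)^(1/4) = (7.05)^(1/4) = 1.62947.
T₂ = 1026 × 1.62947 = 1672 K.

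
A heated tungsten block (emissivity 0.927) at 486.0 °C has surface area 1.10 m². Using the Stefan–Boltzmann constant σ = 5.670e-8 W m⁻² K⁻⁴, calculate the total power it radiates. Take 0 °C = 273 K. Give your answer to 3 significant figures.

T = 486.0 °C + 273 = 759.0 K.
Area A = 1.10 m².
P = εσAT⁴ = 0.927 × 5.670×10⁻⁸ × 1.10 × (759.0)⁴ = 1.92×10⁴ W.

P ≈ 1.92×10⁴ W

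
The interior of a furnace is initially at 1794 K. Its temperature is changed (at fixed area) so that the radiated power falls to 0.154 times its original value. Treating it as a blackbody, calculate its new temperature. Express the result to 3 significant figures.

T₂ ≈ 1.12×10³ K

P ∝ T⁴, so T₂/T₁ = (P₂/P₁)^(1/4) = (0.154)^(1/4) = 0.626441.
T₂ = 1794 × 0.626441 = 1.12×10³ K.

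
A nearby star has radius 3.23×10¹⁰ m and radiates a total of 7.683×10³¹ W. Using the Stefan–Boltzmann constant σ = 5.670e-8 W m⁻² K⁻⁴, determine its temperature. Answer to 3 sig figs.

Surface area A = 4πR² = 4π(3.23×10¹⁰ m)² = 1.31104×10²² m².
P = σAT⁴ ⇒ T = (P/(σA))^(1/4) = (7.683×10³¹/(5.670×10⁻⁸×1.31104×10²²))^(1/4) = 1.79×10⁴ K.

T ≈ 1.79×10⁴ K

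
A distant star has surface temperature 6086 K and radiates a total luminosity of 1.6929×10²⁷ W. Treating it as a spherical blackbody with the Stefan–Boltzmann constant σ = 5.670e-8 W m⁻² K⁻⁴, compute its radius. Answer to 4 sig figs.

R ≈ 1.316×10⁹ m

L = 4πR²σT⁴ ⇒ R = √(L/(4πσT⁴)).
σT⁴ = 7.77877×10⁷ W/m², so R = √(1.6929×10²⁷/(4π×7.77877×10⁷)) = 1.316×10⁹ m.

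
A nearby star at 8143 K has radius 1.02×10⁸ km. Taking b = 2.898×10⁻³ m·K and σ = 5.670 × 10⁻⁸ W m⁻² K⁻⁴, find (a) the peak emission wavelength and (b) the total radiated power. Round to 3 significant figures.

(a) λ_max = b/T = 2.898×10⁻³/8143 = 3.559×10⁻⁷ m = 0.356 μm.
Surface area A = 4πR² = 4π(1.02×10¹¹ m)² = 1.30741×10²³ m².
(b) P = σAT⁴ = 5.670×10⁻⁸×1.30741×10²³×(8143)⁴ = 3.26×10³¹ W.

λ_max ≈ 0.356 μm; P ≈ 3.26×10³¹ W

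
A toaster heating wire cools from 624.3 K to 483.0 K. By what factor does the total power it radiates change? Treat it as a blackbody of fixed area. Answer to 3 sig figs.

P ∝ T⁴, so P₂/P₁ = (T₂/T₁)⁴ = (483.0/624.3)⁴ = (0.773667)⁴ = 0.358.

P₂/P₁ ≈ 0.358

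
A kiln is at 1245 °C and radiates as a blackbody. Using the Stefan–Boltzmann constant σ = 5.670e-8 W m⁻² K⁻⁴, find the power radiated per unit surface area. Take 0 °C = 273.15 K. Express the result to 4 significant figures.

I ≈ 3.012×10⁵ W/m²

T = 1245 °C + 273.15 = 1518.15 K.
Stefan–Boltzmann: I = σT⁴ = 5.670×10⁻⁸ × (1518.15)⁴ = 3.012×10⁵ W/m².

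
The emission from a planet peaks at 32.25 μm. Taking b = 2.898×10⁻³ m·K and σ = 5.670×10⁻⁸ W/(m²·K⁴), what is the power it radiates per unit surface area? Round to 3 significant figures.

I ≈ 3.70 W/m²

Wien's law: T = b/λ_max = 2.898×10⁻³/3.225×10⁻⁵ = 89.8605 K.
Then I = σT⁴ = 5.670×10⁻⁸×(89.8605)⁴ = 3.70 W/m².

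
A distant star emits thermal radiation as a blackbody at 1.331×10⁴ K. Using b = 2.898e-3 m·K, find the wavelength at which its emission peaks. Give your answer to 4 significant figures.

Wien's displacement law: λ_max = b/T = (2.898×10⁻³ m·K)/(1.331×10⁴ K) = 2.1773×10⁻⁷ m.
That is 217.7 nm, in the ultraviolet range.

λ_max ≈ 217.7 nm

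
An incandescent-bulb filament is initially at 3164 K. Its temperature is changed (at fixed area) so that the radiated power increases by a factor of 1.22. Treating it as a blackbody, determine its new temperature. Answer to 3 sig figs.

T₂ ≈ 3.33×10³ K

P ∝ T⁴, so T₂/T₁ = (P₂/P₁)^(1/4) = (1.22)^(1/4) = 1.05097.
T₂ = 3164 × 1.05097 = 3.33×10³ K.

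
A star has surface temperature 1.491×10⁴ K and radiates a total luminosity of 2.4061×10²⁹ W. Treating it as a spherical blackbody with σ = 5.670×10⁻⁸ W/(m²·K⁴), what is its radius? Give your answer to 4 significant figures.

R ≈ 2.614×10⁹ m

L = 4πR²σT⁴ ⇒ R = √(L/(4πσT⁴)).
σT⁴ = 2.80216×10⁹ W/m², so R = √(2.4061×10²⁹/(4π×2.80216×10⁹)) = 2.614×10⁹ m.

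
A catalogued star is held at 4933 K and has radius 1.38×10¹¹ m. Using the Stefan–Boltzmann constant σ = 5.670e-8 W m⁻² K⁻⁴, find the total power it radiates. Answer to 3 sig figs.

P ≈ 8.04×10³⁰ W

Surface area A = 4πR² = 4π(1.38×10¹¹ m)² = 2.39314×10²³ m².
P = σAT⁴ = 5.670×10⁻⁸ × 2.39314×10²³ × (4933)⁴ = 8.04×10³⁰ W.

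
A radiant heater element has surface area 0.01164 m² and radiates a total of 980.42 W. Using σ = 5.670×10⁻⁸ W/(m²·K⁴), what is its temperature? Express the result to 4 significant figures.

T ≈ 1104 K

Area A = 0.01164 m².
P = σAT⁴ ⇒ T = (P/(σA))^(1/4) = (980.42/(5.670×10⁻⁸×0.01164))^(1/4) = 1104 K.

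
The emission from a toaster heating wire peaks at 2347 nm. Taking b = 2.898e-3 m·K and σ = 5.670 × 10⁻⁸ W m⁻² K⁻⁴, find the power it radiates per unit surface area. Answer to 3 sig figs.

Wien's law: T = b/λ_max = 2.898×10⁻³/2.347×10⁻⁶ = 1234.77 K.
Then I = σT⁴ = 5.670×10⁻⁸×(1234.77)⁴ = 1.32×10⁵ W/m².

I ≈ 1.32×10⁵ W/m²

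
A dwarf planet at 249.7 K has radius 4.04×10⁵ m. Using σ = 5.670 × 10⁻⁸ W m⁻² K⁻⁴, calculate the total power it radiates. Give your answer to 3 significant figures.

P ≈ 4.52×10¹⁴ W

Surface area A = 4πR² = 4π(4.04×10⁵ m)² = 2.05103×10¹² m².
P = σAT⁴ = 5.670×10⁻⁸ × 2.05103×10¹² × (249.7)⁴ = 4.52×10¹⁴ W.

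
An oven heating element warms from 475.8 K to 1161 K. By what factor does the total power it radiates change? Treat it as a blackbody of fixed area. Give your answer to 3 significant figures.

P ∝ T⁴, so P₂/P₁ = (T₂/T₁)⁴ = (1161/475.8)⁴ = (2.44010)⁴ = 35.5.

P₂/P₁ ≈ 35.5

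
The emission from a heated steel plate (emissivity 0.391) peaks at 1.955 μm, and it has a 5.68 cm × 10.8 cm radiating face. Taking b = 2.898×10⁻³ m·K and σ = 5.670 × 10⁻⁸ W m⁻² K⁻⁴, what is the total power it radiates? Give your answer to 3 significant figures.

P ≈ 657 W

Wien's law: T = b/λ_max = 2.898×10⁻³/1.955×10⁻⁶ = 1482.35 K.
Area A = 0.0568 × 0.108 = 6.1344×10⁻³ m².
Then P = εσAT⁴ = 0.391×5.670×10⁻⁸×6.1344×10⁻³×(1482.35)⁴ = 657 W.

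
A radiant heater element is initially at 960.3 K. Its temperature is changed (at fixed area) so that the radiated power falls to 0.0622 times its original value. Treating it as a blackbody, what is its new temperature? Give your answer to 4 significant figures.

P ∝ T⁴, so T₂/T₁ = (P₂/P₁)^(1/4) = (0.0622)^(1/4) = 0.499399.
T₂ = 960.3 × 0.499399 = 479.6 K.

T₂ ≈ 479.6 K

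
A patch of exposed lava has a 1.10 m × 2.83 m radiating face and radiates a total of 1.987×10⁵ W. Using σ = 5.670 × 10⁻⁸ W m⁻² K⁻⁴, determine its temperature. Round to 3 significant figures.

Area A = 1.10 × 2.83 = 3.113 m².
P = σAT⁴ ⇒ T = (P/(σA))^(1/4) = (1.987×10⁵/(5.670×10⁻⁸×3.113))^(1/4) = 1.03×10³ K.

T ≈ 1.03×10³ K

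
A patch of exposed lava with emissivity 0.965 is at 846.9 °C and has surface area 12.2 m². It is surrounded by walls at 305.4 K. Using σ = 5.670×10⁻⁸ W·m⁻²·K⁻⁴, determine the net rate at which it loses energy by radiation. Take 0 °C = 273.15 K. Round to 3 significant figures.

T = 846.9 °C + 273.15 = 1120.05 K.
Area A = 12.2 m².
Net radiated power P_net = εσA(T⁴ − T₀⁴) = 0.965×5.670×10⁻⁸×12.2×(1120.05⁴ − 305.4⁴).
T⁴ − T₀⁴ = 1.57380×10¹² − 8.69914×10⁹ = 1.56510×10¹² K⁴, so P_net = 1.04×10⁶ W.

Net loss ≈ 1.04×10⁶ W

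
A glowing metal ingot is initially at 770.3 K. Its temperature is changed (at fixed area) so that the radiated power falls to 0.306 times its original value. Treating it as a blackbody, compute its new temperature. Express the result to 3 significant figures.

T₂ ≈ 573 K

P ∝ T⁴, so T₂/T₁ = (P₂/P₁)^(1/4) = (0.306)^(1/4) = 0.743756.
T₂ = 770.3 × 0.743756 = 573 K.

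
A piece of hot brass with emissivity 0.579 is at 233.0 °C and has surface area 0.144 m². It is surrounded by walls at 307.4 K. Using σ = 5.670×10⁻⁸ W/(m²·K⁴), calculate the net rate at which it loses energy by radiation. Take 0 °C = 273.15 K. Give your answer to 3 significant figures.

T = 233.0 °C + 273.15 = 506.15 K.
Area A = 0.144 m².
Net radiated power P_net = εσA(T⁴ − T₀⁴) = 0.579×5.670×10⁻⁸×0.144×(506.15⁴ − 307.4⁴).
T⁴ − T₀⁴ = 6.56322×10¹⁰ − 8.92926×10⁹ = 5.67029×10¹⁰ K⁴, so P_net = 268 W.

Net loss ≈ 268 W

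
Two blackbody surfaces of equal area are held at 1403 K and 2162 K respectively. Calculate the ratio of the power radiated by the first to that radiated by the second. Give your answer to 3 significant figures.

P₁/P₂ ≈ 0.177

With equal areas, P₁/P₂ = (T₁/T₂)⁴ = (1403/2162)⁴ = 0.177.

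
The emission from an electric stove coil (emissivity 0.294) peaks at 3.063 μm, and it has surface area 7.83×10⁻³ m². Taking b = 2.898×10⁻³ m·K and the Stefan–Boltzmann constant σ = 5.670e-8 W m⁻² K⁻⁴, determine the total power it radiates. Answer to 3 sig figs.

P ≈ 105 W

Wien's law: T = b/λ_max = 2.898×10⁻³/3.063×10⁻⁶ = 946.131 K.
Area A = 7.83×10⁻³ m².
Then P = εσAT⁴ = 0.294×5.670×10⁻⁸×7.83×10⁻³×(946.131)⁴ = 105 W.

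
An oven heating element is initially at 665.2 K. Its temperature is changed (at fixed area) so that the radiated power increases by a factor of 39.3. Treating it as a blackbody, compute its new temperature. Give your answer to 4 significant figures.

T₂ ≈ 1666 K

P ∝ T⁴, so T₂/T₁ = (P₂/P₁)^(1/4) = (39.3)^(1/4) = 2.50379.
T₂ = 665.2 × 2.50379 = 1666 K.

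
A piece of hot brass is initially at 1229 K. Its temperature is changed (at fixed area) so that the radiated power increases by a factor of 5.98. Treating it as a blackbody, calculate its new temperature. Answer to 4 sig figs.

T₂ ≈ 1922 K

P ∝ T⁴, so T₂/T₁ = (P₂/P₁)^(1/4) = (5.98)^(1/4) = 1.56378.
T₂ = 1229 × 1.56378 = 1922 K.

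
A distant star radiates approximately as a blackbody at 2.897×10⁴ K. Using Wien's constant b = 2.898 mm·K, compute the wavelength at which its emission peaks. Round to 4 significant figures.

λ_max ≈ 100.0 nm

Wien's displacement law: λ_max = b/T = (2.898×10⁻³ m·K)/(2.897×10⁴ K) = 1.0003×10⁻⁷ m.
That is 100.0 nm, in the ultraviolet range.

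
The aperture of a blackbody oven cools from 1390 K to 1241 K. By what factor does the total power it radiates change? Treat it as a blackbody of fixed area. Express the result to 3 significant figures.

P₂/P₁ ≈ 0.635

P ∝ T⁴, so P₂/P₁ = (T₂/T₁)⁴ = (1241/1390)⁴ = (0.892806)⁴ = 0.635.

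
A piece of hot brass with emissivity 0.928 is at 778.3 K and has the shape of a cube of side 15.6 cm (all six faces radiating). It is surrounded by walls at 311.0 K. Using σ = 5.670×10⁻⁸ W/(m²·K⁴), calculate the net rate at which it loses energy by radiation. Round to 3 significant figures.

Net loss ≈ 2.75×10³ W

Area A = 6s² = 6×(0.156 m)² = 0.146016 m².
Net radiated power P_net = εσA(T⁴ − T₀⁴) = 0.928×5.670×10⁻⁸×0.146016×(778.3⁴ − 311.0⁴).
T⁴ − T₀⁴ = 3.66934×10¹¹ − 9.35495×10⁹ = 3.57579×10¹¹ K⁴, so P_net = 2.75×10³ W.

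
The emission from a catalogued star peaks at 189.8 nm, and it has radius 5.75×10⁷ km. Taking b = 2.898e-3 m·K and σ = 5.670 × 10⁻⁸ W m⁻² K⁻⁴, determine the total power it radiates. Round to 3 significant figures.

P ≈ 1.28×10³² W

Wien's law: T = b/λ_max = 2.898×10⁻³/1.898×10⁻⁷ = 15268.7 K.
Surface area A = 4πR² = 4π(5.75×10¹⁰ m)² = 4.15476×10²² m².
Then P = σAT⁴ = 5.670×10⁻⁸×4.15476×10²²×(15268.7)⁴ = 1.28×10³² W.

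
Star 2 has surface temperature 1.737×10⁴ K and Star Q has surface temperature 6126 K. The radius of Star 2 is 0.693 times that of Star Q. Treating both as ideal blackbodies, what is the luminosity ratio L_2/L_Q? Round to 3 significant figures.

L ∝ R²T⁴, so L_2/L_Q = (R_2/R_Q)²(T_2/T_Q)⁴ = (0.693)² × (1.737×10⁴/6126)⁴ = 0.480249 × 64.6385 = 31.0.

L_2/L_Q ≈ 31.0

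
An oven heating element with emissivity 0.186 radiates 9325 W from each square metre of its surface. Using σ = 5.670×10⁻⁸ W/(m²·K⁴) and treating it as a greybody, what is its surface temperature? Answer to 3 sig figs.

T ≈ 970 K

I = εσT⁴, so T = (I/εσ)^(1/4) = (9325/(0.186×5.670×10⁻⁸))^(1/4) = 970 K.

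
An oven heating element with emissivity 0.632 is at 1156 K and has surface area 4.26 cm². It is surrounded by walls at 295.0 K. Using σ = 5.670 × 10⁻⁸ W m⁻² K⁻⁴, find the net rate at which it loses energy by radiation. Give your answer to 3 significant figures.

Net loss ≈ 27.1 W

Area A = 4.26 cm² = 4.26×10⁻⁴ m².
Net radiated power P_net = εσA(T⁴ − T₀⁴) = 0.632×5.670×10⁻⁸×4.26×10⁻⁴×(1156⁴ − 295.0⁴).
T⁴ − T₀⁴ = 1.78579×10¹² − 7.57335×10⁹ = 1.77822×10¹² K⁴, so P_net = 27.1 W.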